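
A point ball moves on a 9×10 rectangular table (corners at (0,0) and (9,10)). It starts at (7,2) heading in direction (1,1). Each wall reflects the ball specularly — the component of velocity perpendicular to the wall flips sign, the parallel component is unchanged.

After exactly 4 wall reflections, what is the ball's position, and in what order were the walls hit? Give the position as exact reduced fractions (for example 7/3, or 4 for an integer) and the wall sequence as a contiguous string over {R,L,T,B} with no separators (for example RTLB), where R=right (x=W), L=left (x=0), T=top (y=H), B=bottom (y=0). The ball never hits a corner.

1. t=2 → R at (9,4); v=(-1,1)
2. t=6 → T at (3,10); v=(-1,-1)
3. t=3 → L at (0,7); v=(1,-1)
4. t=7 → B at (7,0); v=(1,1)

Final position: (7,0)
Wall sequence: RTLB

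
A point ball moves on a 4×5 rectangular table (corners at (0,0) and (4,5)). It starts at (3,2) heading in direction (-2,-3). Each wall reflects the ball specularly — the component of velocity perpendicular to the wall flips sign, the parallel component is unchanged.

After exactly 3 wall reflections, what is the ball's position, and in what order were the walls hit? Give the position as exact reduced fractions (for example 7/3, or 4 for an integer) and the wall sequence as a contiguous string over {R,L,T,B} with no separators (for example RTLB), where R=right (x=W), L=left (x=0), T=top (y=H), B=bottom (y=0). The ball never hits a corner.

Final position: (5/3,5)
Wall sequence: BLT

1. t=2/3 → B at (5/3,0); v=(-2,3)
2. t=5/6 → L at (0,5/2); v=(2,3)
3. t=5/6 → T at (5/3,5); v=(2,-3)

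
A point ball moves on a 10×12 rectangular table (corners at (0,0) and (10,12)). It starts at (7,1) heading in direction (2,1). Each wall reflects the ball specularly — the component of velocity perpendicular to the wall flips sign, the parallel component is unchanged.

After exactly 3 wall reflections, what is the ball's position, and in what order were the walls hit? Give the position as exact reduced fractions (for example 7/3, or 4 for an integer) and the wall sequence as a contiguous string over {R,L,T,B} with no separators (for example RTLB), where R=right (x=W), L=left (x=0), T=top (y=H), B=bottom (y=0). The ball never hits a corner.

1. t=3/2 → R at (10,5/2); v=(-2,1)
2. t=5 → L at (0,15/2); v=(2,1)
3. t=9/2 → T at (9,12); v=(2,-1)

Final position: (9,12)
Wall sequence: RLT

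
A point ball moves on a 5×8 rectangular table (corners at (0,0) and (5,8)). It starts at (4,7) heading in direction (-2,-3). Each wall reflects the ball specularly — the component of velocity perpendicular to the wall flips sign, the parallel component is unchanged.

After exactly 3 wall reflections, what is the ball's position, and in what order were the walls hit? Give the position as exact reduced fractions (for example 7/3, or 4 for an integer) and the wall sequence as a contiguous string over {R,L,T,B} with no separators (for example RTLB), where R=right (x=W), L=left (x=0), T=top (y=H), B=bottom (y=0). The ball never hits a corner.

1. t=2 → L at (0,1); v=(2,-3)
2. t=1/3 → B at (2/3,0); v=(2,3)
3. t=13/6 → R at (5,13/2); v=(-2,3)

Final position: (5,13/2)
Wall sequence: LBR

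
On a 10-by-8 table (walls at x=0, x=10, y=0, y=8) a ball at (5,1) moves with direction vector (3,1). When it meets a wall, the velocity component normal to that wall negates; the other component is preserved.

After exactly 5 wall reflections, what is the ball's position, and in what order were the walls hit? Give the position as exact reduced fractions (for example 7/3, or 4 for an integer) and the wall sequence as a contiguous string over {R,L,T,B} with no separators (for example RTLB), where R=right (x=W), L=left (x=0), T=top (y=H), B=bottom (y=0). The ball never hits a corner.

1. t=5/3 → R at (10,8/3); v=(-3,1)
2. t=10/3 → L at (0,6); v=(3,1)
3. t=2 → T at (6,8); v=(3,-1)
4. t=4/3 → R at (10,20/3); v=(-3,-1)
5. t=10/3 → L at (0,10/3); v=(3,-1)

Final position: (0,10/3)
Wall sequence: RLTRL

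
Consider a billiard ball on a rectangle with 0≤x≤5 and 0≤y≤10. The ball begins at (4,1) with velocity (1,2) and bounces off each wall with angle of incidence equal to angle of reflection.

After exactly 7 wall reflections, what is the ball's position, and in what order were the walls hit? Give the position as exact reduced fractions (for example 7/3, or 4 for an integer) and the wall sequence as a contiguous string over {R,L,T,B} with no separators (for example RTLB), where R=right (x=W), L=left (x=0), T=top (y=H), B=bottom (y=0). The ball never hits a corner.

Final position: (0,7)
Wall sequence: RTLBRTL

1. t=1 → R at (5,3); v=(-1,2)
2. t=7/2 → T at (3/2,10); v=(-1,-2)
3. t=3/2 → L at (0,7); v=(1,-2)
4. t=7/2 → B at (7/2,0); v=(1,2)
5. t=3/2 → R at (5,3); v=(-1,2)
6. t=7/2 → T at (3/2,10); v=(-1,-2)
7. t=3/2 → L at (0,7); v=(1,-2)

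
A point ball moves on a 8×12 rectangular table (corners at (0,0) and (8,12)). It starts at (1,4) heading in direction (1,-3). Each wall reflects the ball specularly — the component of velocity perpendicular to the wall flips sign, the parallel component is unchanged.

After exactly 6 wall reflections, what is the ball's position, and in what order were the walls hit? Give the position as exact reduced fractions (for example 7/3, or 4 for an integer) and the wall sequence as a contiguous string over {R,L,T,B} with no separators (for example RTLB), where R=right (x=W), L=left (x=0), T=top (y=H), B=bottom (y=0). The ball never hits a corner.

Final position: (0,7)
Wall sequence: BTRBTL

1. t=4/3 → B at (7/3,0); v=(1,3)
2. t=4 → T at (19/3,12); v=(1,-3)
3. t=5/3 → R at (8,7); v=(-1,-3)
4. t=7/3 → B at (17/3,0); v=(-1,3)
5. t=4 → T at (5/3,12); v=(-1,-3)
6. t=5/3 → L at (0,7); v=(1,-3)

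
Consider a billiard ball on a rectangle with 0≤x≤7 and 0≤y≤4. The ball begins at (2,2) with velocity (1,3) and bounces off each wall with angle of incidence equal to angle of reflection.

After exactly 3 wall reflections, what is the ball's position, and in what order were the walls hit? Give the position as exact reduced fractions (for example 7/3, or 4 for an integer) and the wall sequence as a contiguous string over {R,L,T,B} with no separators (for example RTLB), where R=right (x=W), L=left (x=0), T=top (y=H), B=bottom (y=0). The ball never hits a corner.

1. t=2/3 → T at (8/3,4); v=(1,-3)
2. t=4/3 → B at (4,0); v=(1,3)
3. t=4/3 → T at (16/3,4); v=(1,-3)

Final position: (16/3,4)
Wall sequence: TBT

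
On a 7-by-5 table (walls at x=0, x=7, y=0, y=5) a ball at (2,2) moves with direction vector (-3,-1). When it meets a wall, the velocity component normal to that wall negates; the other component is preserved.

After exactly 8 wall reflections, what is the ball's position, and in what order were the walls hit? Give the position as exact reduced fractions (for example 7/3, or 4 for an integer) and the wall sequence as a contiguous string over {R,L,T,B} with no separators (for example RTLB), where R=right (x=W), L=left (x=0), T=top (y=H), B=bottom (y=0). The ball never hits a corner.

Final position: (6,0)
Wall sequence: LBRLTRLB

1. t=2/3 → L at (0,4/3); v=(3,-1)
2. t=4/3 → B at (4,0); v=(3,1)
3. t=1 → R at (7,1); v=(-3,1)
4. t=7/3 → L at (0,10/3); v=(3,1)
5. t=5/3 → T at (5,5); v=(3,-1)
6. t=2/3 → R at (7,13/3); v=(-3,-1)
7. t=7/3 → L at (0,2); v=(3,-1)
8. t=2 → B at (6,0); v=(3,1)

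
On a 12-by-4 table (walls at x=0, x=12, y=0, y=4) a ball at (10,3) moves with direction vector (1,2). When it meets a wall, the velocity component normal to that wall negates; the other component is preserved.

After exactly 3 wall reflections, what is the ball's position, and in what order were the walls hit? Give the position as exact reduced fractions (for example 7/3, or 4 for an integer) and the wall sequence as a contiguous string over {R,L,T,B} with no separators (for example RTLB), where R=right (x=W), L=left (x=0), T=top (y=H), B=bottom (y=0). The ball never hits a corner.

Final position: (23/2,0)
Wall sequence: TRB

1. t=1/2 → T at (21/2,4); v=(1,-2)
2. t=3/2 → R at (12,1); v=(-1,-2)
3. t=1/2 → B at (23/2,0); v=(-1,2)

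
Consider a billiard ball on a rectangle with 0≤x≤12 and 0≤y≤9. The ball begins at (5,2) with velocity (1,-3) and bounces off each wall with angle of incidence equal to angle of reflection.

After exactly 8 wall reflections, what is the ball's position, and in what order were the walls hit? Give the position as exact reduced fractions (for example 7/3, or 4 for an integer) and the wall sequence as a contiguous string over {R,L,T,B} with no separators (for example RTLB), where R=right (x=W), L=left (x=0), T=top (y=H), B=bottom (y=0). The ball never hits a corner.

Final position: (1/3,0)
Wall sequence: BTBRTBTB

1. t=2/3 → B at (17/3,0); v=(1,3)
2. t=3 → T at (26/3,9); v=(1,-3)
3. t=3 → B at (35/3,0); v=(1,3)
4. t=1/3 → R at (12,1); v=(-1,3)
5. t=8/3 → T at (28/3,9); v=(-1,-3)
6. t=3 → B at (19/3,0); v=(-1,3)
7. t=3 → T at (10/3,9); v=(-1,-3)
8. t=3 → B at (1/3,0); v=(-1,3)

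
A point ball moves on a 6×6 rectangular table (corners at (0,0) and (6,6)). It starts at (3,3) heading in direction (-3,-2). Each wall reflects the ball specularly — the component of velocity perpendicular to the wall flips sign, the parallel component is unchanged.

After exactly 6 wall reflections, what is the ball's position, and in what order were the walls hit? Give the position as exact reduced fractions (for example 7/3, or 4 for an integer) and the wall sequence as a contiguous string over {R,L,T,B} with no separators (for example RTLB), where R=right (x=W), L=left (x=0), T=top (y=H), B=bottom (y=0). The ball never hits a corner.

Final position: (6,1)
Wall sequence: LBRTLR

1. t=1 → L at (0,1); v=(3,-2)
2. t=1/2 → B at (3/2,0); v=(3,2)
3. t=3/2 → R at (6,3); v=(-3,2)
4. t=3/2 → T at (3/2,6); v=(-3,-2)
5. t=1/2 → L at (0,5); v=(3,-2)
6. t=2 → R at (6,1); v=(-3,-2)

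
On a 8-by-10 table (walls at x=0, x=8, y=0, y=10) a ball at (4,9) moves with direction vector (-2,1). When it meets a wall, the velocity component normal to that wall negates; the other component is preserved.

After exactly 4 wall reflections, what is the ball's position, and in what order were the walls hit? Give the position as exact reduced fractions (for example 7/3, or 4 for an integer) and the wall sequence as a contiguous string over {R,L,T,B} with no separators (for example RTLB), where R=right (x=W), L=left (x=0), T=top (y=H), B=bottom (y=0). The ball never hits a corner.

1. t=1 → T at (2,10); v=(-2,-1)
2. t=1 → L at (0,9); v=(2,-1)
3. t=4 → R at (8,5); v=(-2,-1)
4. t=4 → L at (0,1); v=(2,-1)

Final position: (0,1)
Wall sequence: TLRL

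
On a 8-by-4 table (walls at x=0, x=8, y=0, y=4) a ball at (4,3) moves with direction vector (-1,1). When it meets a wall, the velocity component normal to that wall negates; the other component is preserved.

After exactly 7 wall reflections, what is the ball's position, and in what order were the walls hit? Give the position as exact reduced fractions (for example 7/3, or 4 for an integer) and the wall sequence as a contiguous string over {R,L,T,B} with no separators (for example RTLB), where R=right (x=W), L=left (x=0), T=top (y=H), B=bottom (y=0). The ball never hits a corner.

Final position: (3,4)
Wall sequence: TLBTRBT

1. t=1 → T at (3,4); v=(-1,-1)
2. t=3 → L at (0,1); v=(1,-1)
3. t=1 → B at (1,0); v=(1,1)
4. t=4 → T at (5,4); v=(1,-1)
5. t=3 → R at (8,1); v=(-1,-1)
6. t=1 → B at (7,0); v=(-1,1)
7. t=4 → T at (3,4); v=(-1,-1)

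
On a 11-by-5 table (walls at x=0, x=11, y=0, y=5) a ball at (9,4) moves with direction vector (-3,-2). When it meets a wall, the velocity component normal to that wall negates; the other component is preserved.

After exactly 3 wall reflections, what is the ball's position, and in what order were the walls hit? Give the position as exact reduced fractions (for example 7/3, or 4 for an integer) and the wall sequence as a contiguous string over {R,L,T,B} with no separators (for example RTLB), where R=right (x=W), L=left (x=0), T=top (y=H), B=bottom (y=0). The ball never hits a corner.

1. t=2 → B at (3,0); v=(-3,2)
2. t=1 → L at (0,2); v=(3,2)
3. t=3/2 → T at (9/2,5); v=(3,-2)

Final position: (9/2,5)
Wall sequence: BLT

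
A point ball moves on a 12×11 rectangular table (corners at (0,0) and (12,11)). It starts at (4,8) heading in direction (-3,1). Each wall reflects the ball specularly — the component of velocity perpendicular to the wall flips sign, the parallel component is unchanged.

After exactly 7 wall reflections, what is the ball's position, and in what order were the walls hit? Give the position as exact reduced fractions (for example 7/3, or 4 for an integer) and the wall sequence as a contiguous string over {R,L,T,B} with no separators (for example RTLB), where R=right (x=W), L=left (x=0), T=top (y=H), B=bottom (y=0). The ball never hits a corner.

1. t=4/3 → L at (0,28/3); v=(3,1)
2. t=5/3 → T at (5,11); v=(3,-1)
3. t=7/3 → R at (12,26/3); v=(-3,-1)
4. t=4 → L at (0,14/3); v=(3,-1)
5. t=4 → R at (12,2/3); v=(-3,-1)
6. t=2/3 → B at (10,0); v=(-3,1)
7. t=10/3 → L at (0,10/3); v=(3,1)

Final position: (0,10/3)
Wall sequence: LTRLRBL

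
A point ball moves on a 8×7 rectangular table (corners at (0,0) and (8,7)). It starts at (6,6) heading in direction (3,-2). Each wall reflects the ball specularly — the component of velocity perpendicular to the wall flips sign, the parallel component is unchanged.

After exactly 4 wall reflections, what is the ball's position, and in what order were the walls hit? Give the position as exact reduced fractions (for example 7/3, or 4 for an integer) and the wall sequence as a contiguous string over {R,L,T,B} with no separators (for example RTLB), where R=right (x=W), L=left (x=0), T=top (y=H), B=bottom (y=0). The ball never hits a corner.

Final position: (8,6)
Wall sequence: RBLR

1. t=2/3 → R at (8,14/3); v=(-3,-2)
2. t=7/3 → B at (1,0); v=(-3,2)
3. t=1/3 → L at (0,2/3); v=(3,2)
4. t=8/3 → R at (8,6); v=(-3,2)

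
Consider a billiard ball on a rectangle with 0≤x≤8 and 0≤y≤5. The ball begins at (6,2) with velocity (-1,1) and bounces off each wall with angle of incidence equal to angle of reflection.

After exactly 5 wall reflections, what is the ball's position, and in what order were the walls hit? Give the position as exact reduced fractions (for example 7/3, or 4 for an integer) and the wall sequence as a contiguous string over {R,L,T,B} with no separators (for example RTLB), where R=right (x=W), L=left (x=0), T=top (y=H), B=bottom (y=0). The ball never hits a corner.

Final position: (8,4)
Wall sequence: TLBTR

1. t=3 → T at (3,5); v=(-1,-1)
2. t=3 → L at (0,2); v=(1,-1)
3. t=2 → B at (2,0); v=(1,1)
4. t=5 → T at (7,5); v=(1,-1)
5. t=1 → R at (8,4); v=(-1,-1)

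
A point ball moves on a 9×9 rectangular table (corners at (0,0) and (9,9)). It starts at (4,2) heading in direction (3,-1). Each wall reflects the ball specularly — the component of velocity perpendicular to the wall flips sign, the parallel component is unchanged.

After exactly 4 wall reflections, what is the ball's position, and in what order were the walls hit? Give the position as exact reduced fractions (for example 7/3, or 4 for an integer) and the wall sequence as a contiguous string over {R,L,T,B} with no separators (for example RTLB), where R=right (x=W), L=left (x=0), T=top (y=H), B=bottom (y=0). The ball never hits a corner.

Final position: (9,17/3)
Wall sequence: RBLR

1. t=5/3 → R at (9,1/3); v=(-3,-1)
2. t=1/3 → B at (8,0); v=(-3,1)
3. t=8/3 → L at (0,8/3); v=(3,1)
4. t=3 → R at (9,17/3); v=(-3,1)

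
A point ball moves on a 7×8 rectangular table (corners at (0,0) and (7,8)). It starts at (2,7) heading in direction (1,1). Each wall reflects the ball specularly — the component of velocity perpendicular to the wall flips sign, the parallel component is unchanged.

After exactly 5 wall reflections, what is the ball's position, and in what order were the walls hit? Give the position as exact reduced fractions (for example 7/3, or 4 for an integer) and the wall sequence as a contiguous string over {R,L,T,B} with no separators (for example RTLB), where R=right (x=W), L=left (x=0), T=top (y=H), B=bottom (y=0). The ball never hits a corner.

1. t=1 → T at (3,8); v=(1,-1)
2. t=4 → R at (7,4); v=(-1,-1)
3. t=4 → B at (3,0); v=(-1,1)
4. t=3 → L at (0,3); v=(1,1)
5. t=5 → T at (5,8); v=(1,-1)

Final position: (5,8)
Wall sequence: TRBLT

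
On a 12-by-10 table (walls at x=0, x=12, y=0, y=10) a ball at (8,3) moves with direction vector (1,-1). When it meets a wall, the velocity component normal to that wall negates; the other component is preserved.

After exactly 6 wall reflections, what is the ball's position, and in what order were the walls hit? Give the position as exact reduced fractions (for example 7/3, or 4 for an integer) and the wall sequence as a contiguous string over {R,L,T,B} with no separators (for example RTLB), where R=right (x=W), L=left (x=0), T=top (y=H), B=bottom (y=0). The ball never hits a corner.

1. t=3 → B at (11,0); v=(1,1)
2. t=1 → R at (12,1); v=(-1,1)
3. t=9 → T at (3,10); v=(-1,-1)
4. t=3 → L at (0,7); v=(1,-1)
5. t=7 → B at (7,0); v=(1,1)
6. t=5 → R at (12,5); v=(-1,1)

Final position: (12,5)
Wall sequence: BRTLBR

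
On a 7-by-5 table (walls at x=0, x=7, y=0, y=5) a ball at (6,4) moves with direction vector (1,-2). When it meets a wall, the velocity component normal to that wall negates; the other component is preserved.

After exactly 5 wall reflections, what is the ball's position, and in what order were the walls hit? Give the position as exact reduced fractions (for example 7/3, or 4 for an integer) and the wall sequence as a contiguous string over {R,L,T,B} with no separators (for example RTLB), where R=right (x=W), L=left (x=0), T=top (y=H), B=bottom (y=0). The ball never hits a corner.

Final position: (0,2)
Wall sequence: RBTBL

1. t=1 → R at (7,2); v=(-1,-2)
2. t=1 → B at (6,0); v=(-1,2)
3. t=5/2 → T at (7/2,5); v=(-1,-2)
4. t=5/2 → B at (1,0); v=(-1,2)
5. t=1 → L at (0,2); v=(1,2)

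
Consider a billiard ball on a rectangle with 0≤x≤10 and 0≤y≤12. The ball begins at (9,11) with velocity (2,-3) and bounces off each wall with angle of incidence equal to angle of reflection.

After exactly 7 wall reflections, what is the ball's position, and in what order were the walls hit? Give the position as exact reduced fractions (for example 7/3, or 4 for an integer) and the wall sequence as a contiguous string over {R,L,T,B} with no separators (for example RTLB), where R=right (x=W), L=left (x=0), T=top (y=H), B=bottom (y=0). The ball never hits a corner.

Final position: (0,23/2)
Wall sequence: RBLTRBL

1. t=1/2 → R at (10,19/2); v=(-2,-3)
2. t=19/6 → B at (11/3,0); v=(-2,3)
3. t=11/6 → L at (0,11/2); v=(2,3)
4. t=13/6 → T at (13/3,12); v=(2,-3)
5. t=17/6 → R at (10,7/2); v=(-2,-3)
6. t=7/6 → B at (23/3,0); v=(-2,3)
7. t=23/6 → L at (0,23/2); v=(2,3)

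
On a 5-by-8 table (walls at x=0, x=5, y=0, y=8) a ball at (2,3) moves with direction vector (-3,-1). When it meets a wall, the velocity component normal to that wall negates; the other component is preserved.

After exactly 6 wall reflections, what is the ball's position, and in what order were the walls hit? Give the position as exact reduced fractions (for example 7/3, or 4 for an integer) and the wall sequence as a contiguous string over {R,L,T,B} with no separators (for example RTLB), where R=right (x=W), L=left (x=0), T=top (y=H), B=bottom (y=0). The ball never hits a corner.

1. t=2/3 → L at (0,7/3); v=(3,-1)
2. t=5/3 → R at (5,2/3); v=(-3,-1)
3. t=2/3 → B at (3,0); v=(-3,1)
4. t=1 → L at (0,1); v=(3,1)
5. t=5/3 → R at (5,8/3); v=(-3,1)
6. t=5/3 → L at (0,13/3); v=(3,1)

Final position: (0,13/3)
Wall sequence: LRBLRL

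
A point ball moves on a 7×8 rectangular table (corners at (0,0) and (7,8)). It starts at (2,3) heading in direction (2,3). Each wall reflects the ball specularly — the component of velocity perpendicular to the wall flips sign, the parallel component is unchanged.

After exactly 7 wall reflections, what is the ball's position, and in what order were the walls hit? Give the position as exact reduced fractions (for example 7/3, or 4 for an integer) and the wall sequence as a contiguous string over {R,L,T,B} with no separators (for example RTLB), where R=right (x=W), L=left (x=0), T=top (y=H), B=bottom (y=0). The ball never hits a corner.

Final position: (20/3,0)
Wall sequence: TRBLTRB

1. t=5/3 → T at (16/3,8); v=(2,-3)
2. t=5/6 → R at (7,11/2); v=(-2,-3)
3. t=11/6 → B at (10/3,0); v=(-2,3)
4. t=5/3 → L at (0,5); v=(2,3)
5. t=1 → T at (2,8); v=(2,-3)
6. t=5/2 → R at (7,1/2); v=(-2,-3)
7. t=1/6 → B at (20/3,0); v=(-2,3)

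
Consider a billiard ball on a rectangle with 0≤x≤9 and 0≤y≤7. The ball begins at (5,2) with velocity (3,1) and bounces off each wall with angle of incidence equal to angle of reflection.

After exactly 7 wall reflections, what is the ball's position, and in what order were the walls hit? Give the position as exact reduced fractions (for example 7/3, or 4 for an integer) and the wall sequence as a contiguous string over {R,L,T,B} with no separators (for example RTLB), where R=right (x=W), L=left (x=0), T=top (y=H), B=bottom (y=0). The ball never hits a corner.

Final position: (9,4/3)
Wall sequence: RLTRLBR

1. t=4/3 → R at (9,10/3); v=(-3,1)
2. t=3 → L at (0,19/3); v=(3,1)
3. t=2/3 → T at (2,7); v=(3,-1)
4. t=7/3 → R at (9,14/3); v=(-3,-1)
5. t=3 → L at (0,5/3); v=(3,-1)
6. t=5/3 → B at (5,0); v=(3,1)
7. t=4/3 → R at (9,4/3); v=(-3,1)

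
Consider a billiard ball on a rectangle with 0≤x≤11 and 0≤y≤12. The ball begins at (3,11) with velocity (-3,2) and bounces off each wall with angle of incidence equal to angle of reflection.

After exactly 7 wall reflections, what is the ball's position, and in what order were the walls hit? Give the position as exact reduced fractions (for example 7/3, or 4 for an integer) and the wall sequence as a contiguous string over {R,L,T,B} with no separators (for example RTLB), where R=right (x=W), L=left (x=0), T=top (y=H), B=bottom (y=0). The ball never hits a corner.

1. t=1/2 → T at (3/2,12); v=(-3,-2)
2. t=1/2 → L at (0,11); v=(3,-2)
3. t=11/3 → R at (11,11/3); v=(-3,-2)
4. t=11/6 → B at (11/2,0); v=(-3,2)
5. t=11/6 → L at (0,11/3); v=(3,2)
6. t=11/3 → R at (11,11); v=(-3,2)
7. t=1/2 → T at (19/2,12); v=(-3,-2)

Final position: (19/2,12)
Wall sequence: TLRBLRT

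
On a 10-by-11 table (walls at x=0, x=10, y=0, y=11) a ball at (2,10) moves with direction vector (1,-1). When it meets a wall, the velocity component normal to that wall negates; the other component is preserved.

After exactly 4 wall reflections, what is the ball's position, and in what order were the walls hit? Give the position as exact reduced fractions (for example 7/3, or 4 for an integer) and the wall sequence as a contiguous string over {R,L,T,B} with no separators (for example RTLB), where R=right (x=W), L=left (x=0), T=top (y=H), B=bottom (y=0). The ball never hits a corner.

Final position: (3,11)
Wall sequence: RBLT

1. t=8 → R at (10,2); v=(-1,-1)
2. t=2 → B at (8,0); v=(-1,1)
3. t=8 → L at (0,8); v=(1,1)
4. t=3 → T at (3,11); v=(1,-1)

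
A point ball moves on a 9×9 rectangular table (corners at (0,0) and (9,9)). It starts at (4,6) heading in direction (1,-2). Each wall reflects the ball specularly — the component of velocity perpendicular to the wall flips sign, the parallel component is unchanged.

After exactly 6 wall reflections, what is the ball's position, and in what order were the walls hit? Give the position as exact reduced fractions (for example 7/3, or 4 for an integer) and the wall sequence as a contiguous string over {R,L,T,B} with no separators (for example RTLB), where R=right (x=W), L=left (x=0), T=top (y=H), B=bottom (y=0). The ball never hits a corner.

1. t=3 → B at (7,0); v=(1,2)
2. t=2 → R at (9,4); v=(-1,2)
3. t=5/2 → T at (13/2,9); v=(-1,-2)
4. t=9/2 → B at (2,0); v=(-1,2)
5. t=2 → L at (0,4); v=(1,2)
6. t=5/2 → T at (5/2,9); v=(1,-2)

Final position: (5/2,9)
Wall sequence: BRTBLT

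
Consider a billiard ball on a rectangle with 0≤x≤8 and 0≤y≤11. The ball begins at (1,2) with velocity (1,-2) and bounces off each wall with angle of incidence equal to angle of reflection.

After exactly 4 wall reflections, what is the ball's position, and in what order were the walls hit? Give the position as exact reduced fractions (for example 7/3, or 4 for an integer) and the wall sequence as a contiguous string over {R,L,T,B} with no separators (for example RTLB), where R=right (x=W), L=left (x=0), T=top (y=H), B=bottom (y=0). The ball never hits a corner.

1. t=1 → B at (2,0); v=(1,2)
2. t=11/2 → T at (15/2,11); v=(1,-2)
3. t=1/2 → R at (8,10); v=(-1,-2)
4. t=5 → B at (3,0); v=(-1,2)

Final position: (3,0)
Wall sequence: BTRB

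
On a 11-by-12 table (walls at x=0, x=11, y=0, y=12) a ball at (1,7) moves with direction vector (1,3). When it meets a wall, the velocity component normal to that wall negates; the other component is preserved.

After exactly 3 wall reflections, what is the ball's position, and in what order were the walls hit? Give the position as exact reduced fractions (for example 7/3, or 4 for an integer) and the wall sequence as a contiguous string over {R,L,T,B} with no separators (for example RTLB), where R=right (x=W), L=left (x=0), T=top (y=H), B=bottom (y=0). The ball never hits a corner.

Final position: (32/3,12)
Wall sequence: TBT

1. t=5/3 → T at (8/3,12); v=(1,-3)
2. t=4 → B at (20/3,0); v=(1,3)
3. t=4 → T at (32/3,12); v=(1,-3)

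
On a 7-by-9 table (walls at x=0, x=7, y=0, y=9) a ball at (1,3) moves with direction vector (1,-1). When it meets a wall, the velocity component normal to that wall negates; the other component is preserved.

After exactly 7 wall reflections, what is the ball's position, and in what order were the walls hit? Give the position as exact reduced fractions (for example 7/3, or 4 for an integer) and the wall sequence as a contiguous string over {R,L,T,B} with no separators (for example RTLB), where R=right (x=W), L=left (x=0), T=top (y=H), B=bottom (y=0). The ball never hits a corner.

1. t=3 → B at (4,0); v=(1,1)
2. t=3 → R at (7,3); v=(-1,1)
3. t=6 → T at (1,9); v=(-1,-1)
4. t=1 → L at (0,8); v=(1,-1)
5. t=7 → R at (7,1); v=(-1,-1)
6. t=1 → B at (6,0); v=(-1,1)
7. t=6 → L at (0,6); v=(1,1)

Final position: (0,6)
Wall sequence: BRTLRBL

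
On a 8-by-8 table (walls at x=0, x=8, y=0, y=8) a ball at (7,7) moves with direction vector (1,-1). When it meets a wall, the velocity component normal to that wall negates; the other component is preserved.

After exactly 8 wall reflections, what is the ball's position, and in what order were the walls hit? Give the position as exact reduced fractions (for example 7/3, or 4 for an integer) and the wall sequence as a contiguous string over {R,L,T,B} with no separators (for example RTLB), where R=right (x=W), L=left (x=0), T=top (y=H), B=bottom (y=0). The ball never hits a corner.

Final position: (6,8)
Wall sequence: RBLTRBLT

1. t=1 → R at (8,6); v=(-1,-1)
2. t=6 → B at (2,0); v=(-1,1)
3. t=2 → L at (0,2); v=(1,1)
4. t=6 → T at (6,8); v=(1,-1)
5. t=2 → R at (8,6); v=(-1,-1)
6. t=6 → B at (2,0); v=(-1,1)
7. t=2 → L at (0,2); v=(1,1)
8. t=6 → T at (6,8); v=(1,-1)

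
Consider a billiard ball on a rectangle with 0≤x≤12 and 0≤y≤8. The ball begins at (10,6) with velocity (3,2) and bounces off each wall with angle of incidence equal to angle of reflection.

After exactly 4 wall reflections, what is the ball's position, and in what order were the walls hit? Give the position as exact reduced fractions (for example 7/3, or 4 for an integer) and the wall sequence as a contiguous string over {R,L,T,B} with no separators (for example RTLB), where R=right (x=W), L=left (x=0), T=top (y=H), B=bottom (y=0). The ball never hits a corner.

Final position: (1,0)
Wall sequence: RTLB

1. t=2/3 → R at (12,22/3); v=(-3,2)
2. t=1/3 → T at (11,8); v=(-3,-2)
3. t=11/3 → L at (0,2/3); v=(3,-2)
4. t=1/3 → B at (1,0); v=(3,2)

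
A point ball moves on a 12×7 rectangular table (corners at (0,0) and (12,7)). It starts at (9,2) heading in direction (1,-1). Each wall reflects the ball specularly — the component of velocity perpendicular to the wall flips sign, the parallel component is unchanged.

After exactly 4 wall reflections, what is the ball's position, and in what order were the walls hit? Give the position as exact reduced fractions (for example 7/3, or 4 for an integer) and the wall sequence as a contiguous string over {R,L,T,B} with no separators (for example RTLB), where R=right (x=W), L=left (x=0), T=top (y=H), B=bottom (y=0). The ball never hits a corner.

1. t=2 → B at (11,0); v=(1,1)
2. t=1 → R at (12,1); v=(-1,1)
3. t=6 → T at (6,7); v=(-1,-1)
4. t=6 → L at (0,1); v=(1,-1)

Final position: (0,1)
Wall sequence: BRTL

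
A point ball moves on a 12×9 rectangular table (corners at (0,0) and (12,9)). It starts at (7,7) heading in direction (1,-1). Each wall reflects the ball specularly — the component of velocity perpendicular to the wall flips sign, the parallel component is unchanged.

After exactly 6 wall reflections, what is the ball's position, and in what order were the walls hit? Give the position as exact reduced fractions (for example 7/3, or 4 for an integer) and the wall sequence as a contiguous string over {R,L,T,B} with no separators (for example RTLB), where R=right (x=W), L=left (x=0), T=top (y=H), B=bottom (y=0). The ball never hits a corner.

Final position: (12,4)
Wall sequence: RBTLBR

1. t=5 → R at (12,2); v=(-1,-1)
2. t=2 → B at (10,0); v=(-1,1)
3. t=9 → T at (1,9); v=(-1,-1)
4. t=1 → L at (0,8); v=(1,-1)
5. t=8 → B at (8,0); v=(1,1)
6. t=4 → R at (12,4); v=(-1,1)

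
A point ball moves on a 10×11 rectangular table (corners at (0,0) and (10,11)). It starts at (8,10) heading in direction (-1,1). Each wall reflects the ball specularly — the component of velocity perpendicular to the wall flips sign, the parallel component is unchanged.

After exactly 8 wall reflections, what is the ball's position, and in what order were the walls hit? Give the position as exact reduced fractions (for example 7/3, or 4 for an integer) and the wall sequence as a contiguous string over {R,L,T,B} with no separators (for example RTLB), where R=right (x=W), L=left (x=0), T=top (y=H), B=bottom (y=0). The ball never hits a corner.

1. t=1 → T at (7,11); v=(-1,-1)
2. t=7 → L at (0,4); v=(1,-1)
3. t=4 → B at (4,0); v=(1,1)
4. t=6 → R at (10,6); v=(-1,1)
5. t=5 → T at (5,11); v=(-1,-1)
6. t=5 → L at (0,6); v=(1,-1)
7. t=6 → B at (6,0); v=(1,1)
8. t=4 → R at (10,4); v=(-1,1)

Final position: (10,4)
Wall sequence: TLBRTLBR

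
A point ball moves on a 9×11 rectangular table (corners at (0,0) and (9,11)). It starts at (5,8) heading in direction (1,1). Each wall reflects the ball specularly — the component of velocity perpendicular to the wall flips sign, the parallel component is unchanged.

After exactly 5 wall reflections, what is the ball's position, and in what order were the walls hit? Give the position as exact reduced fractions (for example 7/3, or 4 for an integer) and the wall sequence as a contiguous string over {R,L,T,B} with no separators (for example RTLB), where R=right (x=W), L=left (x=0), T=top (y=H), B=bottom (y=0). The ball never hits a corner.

Final position: (9,8)
Wall sequence: TRLBR

1. t=3 → T at (8,11); v=(1,-1)
2. t=1 → R at (9,10); v=(-1,-1)
3. t=9 → L at (0,1); v=(1,-1)
4. t=1 → B at (1,0); v=(1,1)
5. t=8 → R at (9,8); v=(-1,1)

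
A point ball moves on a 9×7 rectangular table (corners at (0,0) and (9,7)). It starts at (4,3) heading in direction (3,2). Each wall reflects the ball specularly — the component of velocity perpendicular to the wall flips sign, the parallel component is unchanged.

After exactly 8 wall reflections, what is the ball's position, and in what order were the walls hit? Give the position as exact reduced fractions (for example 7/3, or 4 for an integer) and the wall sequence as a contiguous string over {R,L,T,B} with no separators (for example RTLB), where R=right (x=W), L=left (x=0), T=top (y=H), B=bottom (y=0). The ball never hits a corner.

1. t=5/3 → R at (9,19/3); v=(-3,2)
2. t=1/3 → T at (8,7); v=(-3,-2)
3. t=8/3 → L at (0,5/3); v=(3,-2)
4. t=5/6 → B at (5/2,0); v=(3,2)
5. t=13/6 → R at (9,13/3); v=(-3,2)
6. t=4/3 → T at (5,7); v=(-3,-2)
7. t=5/3 → L at (0,11/3); v=(3,-2)
8. t=11/6 → B at (11/2,0); v=(3,2)

Final position: (11/2,0)
Wall sequence: RTLBRTLB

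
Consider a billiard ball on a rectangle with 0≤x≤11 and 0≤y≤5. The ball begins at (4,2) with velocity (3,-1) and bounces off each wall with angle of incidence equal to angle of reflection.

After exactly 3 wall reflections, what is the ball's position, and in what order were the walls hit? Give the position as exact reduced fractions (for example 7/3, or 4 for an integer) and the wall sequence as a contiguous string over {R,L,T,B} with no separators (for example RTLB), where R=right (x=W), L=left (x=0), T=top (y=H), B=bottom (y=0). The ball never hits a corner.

Final position: (0,4)
Wall sequence: BRL

1. t=2 → B at (10,0); v=(3,1)
2. t=1/3 → R at (11,1/3); v=(-3,1)
3. t=11/3 → L at (0,4); v=(3,1)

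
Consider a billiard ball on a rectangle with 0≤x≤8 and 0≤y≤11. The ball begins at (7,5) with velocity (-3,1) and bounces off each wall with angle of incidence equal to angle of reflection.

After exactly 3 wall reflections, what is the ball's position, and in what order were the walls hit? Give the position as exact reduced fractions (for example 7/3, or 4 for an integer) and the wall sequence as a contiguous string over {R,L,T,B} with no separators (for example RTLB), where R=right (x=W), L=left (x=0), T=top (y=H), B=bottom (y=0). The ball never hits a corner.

Final position: (5,11)
Wall sequence: LRT

1. t=7/3 → L at (0,22/3); v=(3,1)
2. t=8/3 → R at (8,10); v=(-3,1)
3. t=1 → T at (5,11); v=(-3,-1)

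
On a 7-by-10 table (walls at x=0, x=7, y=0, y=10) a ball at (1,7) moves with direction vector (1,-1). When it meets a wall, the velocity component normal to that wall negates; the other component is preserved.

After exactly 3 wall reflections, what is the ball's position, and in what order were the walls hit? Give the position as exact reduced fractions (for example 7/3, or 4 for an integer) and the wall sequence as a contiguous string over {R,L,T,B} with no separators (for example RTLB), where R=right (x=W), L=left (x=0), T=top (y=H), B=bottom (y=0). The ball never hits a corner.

Final position: (0,6)
Wall sequence: RBL

1. t=6 → R at (7,1); v=(-1,-1)
2. t=1 → B at (6,0); v=(-1,1)
3. t=6 → L at (0,6); v=(1,1)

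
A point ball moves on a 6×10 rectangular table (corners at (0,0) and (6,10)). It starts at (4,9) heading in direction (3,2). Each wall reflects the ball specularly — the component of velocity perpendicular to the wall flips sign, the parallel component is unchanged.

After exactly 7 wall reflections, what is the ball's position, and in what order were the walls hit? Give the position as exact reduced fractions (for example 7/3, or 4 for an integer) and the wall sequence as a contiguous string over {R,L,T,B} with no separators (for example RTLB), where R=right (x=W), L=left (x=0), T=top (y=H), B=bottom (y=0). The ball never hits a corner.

1. t=1/2 → T at (11/2,10); v=(3,-2)
2. t=1/6 → R at (6,29/3); v=(-3,-2)
3. t=2 → L at (0,17/3); v=(3,-2)
4. t=2 → R at (6,5/3); v=(-3,-2)
5. t=5/6 → B at (7/2,0); v=(-3,2)
6. t=7/6 → L at (0,7/3); v=(3,2)
7. t=2 → R at (6,19/3); v=(-3,2)

Final position: (6,19/3)
Wall sequence: TRLRBLR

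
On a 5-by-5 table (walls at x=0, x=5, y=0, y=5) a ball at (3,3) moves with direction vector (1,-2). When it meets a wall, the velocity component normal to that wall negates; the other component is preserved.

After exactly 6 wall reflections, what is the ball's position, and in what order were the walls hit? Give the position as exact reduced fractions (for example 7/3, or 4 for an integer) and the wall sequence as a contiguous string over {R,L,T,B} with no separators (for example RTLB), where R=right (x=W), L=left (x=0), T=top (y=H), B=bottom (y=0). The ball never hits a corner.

Final position: (2,5)
Wall sequence: BRTBLT

1. t=3/2 → B at (9/2,0); v=(1,2)
2. t=1/2 → R at (5,1); v=(-1,2)
3. t=2 → T at (3,5); v=(-1,-2)
4. t=5/2 → B at (1/2,0); v=(-1,2)
5. t=1/2 → L at (0,1); v=(1,2)
6. t=2 → T at (2,5); v=(1,-2)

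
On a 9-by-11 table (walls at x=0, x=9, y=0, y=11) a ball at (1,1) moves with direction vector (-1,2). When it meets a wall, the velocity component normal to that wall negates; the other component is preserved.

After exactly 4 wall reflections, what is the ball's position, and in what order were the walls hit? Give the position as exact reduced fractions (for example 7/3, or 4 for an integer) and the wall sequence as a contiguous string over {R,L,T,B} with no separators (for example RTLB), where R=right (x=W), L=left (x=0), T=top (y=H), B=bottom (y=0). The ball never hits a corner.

1. t=1 → L at (0,3); v=(1,2)
2. t=4 → T at (4,11); v=(1,-2)
3. t=5 → R at (9,1); v=(-1,-2)
4. t=1/2 → B at (17/2,0); v=(-1,2)

Final position: (17/2,0)
Wall sequence: LTRB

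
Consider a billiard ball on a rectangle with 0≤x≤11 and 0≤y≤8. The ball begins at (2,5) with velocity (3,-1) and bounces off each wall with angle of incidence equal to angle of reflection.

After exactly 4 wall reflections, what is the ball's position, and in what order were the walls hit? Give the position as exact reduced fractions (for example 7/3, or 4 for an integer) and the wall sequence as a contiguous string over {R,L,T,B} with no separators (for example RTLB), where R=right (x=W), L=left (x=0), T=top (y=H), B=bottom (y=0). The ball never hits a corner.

Final position: (11,16/3)
Wall sequence: RBLR

1. t=3 → R at (11,2); v=(-3,-1)
2. t=2 → B at (5,0); v=(-3,1)
3. t=5/3 → L at (0,5/3); v=(3,1)
4. t=11/3 → R at (11,16/3); v=(-3,1)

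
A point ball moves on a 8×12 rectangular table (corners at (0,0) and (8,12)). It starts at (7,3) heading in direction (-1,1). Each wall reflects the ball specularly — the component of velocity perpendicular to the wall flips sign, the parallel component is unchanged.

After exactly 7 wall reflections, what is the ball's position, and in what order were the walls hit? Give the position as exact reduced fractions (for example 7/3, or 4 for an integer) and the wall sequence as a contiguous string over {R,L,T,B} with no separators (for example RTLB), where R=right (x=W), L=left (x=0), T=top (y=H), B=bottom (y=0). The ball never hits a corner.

Final position: (6,12)
Wall sequence: LTRBLRT

1. t=7 → L at (0,10); v=(1,1)
2. t=2 → T at (2,12); v=(1,-1)
3. t=6 → R at (8,6); v=(-1,-1)
4. t=6 → B at (2,0); v=(-1,1)
5. t=2 → L at (0,2); v=(1,1)
6. t=8 → R at (8,10); v=(-1,1)
7. t=2 → T at (6,12); v=(-1,-1)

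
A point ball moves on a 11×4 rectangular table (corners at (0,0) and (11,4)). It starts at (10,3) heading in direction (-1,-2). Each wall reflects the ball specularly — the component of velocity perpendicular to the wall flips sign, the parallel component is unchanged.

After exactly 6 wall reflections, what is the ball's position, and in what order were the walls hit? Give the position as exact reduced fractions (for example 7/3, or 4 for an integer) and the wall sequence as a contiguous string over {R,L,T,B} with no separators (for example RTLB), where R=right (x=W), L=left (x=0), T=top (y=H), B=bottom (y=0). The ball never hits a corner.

1. t=3/2 → B at (17/2,0); v=(-1,2)
2. t=2 → T at (13/2,4); v=(-1,-2)
3. t=2 → B at (9/2,0); v=(-1,2)
4. t=2 → T at (5/2,4); v=(-1,-2)
5. t=2 → B at (1/2,0); v=(-1,2)
6. t=1/2 → L at (0,1); v=(1,2)

Final position: (0,1)
Wall sequence: BTBTBL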